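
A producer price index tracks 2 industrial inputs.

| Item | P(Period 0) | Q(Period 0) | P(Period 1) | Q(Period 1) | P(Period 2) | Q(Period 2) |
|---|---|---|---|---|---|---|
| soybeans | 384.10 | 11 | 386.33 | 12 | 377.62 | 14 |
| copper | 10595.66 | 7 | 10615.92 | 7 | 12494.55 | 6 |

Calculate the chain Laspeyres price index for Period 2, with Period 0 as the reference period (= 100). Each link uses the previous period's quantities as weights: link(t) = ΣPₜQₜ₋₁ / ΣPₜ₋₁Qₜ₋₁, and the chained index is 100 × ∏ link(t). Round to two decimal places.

116.77

Link Period 0→Period 1:
ΣP(Period 1)Q(Period 0) = 386.33×11 + 10615.92×7 = 4249.63 + 74311.44 = 78561.07
ΣP(Period 0)Q(Period 0) = 384.10×11 + 10595.66×7 = 4225.1 + 74169.62 = 78394.72
link = 78561.07/78394.72 = 1.002122
Link Period 1→Period 2:
ΣP(Period 2)Q(Period 1) = 377.62×12 + 12494.55×7 = 4531.44 + 87461.85 = 91993.29
ΣP(Period 1)Q(Period 1) = 386.33×12 + 10615.92×7 = 4635.96 + 74311.44 = 78947.4
link = 91993.29/78947.4 = 1.165248
Chained index = 100 × 1.002122 × 1.165248 = 116.7720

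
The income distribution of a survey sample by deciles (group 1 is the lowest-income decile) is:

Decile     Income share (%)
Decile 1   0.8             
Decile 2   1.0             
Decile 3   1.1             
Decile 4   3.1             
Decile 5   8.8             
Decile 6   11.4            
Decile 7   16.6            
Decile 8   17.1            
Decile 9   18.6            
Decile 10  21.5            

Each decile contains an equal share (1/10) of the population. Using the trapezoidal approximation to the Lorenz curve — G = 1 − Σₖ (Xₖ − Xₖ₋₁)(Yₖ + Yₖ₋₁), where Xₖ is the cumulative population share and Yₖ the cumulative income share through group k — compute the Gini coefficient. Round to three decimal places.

Cumulative income shares Yₖ: 0.0080, 0.0180, 0.0290, 0.0600, 0.1480, 0.2620, 0.4280, 0.5990, 0.7850, 1.0000
Σ (Xₖ−Xₖ₋₁)(Yₖ+Yₖ₋₁) = (1/10)(0.0080+0.0000) + (1/10)(0.0180+0.0080) + (1/10)(0.0290+0.0180) + (1/10)(0.0600+0.0290) + (1/10)(0.1480+0.0600) + (1/10)(0.2620+0.1480) + (1/10)(0.4280+0.2620) + (1/10)(0.5990+0.4280) + (1/10)(0.7850+0.5990) + (1/10)(1.0000+0.7850)
  = 0.0008 + 0.0026 + 0.0047 + 0.0089 + 0.0208 + 0.0410 + 0.0690 + 0.1027 + 0.1384 + 0.1785 = 0.5674
G = 1 − 0.5674 = 0.4326

0.433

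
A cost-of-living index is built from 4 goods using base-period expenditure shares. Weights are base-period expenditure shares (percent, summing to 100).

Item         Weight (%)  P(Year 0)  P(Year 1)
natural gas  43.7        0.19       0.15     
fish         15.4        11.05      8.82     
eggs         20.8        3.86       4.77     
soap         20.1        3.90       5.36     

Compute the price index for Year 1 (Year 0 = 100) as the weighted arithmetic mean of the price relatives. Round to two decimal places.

natural gas: 43.7 × (0.15/0.19) = 43.7 × 0.789474 = 34.5000
fish: 15.4 × (8.82/11.05) = 15.4 × 0.798190 = 12.2921
eggs: 20.8 × (4.77/3.86) = 20.8 × 1.235751 = 25.7036
soap: 20.1 × (5.36/3.90) = 20.1 × 1.374359 = 27.6246
Index = Σ wᵢ·(p₁ᵢ/p₀ᵢ) = 34.5000 + 12.2921 + 25.7036 + 27.6246 = 100.1204

100.12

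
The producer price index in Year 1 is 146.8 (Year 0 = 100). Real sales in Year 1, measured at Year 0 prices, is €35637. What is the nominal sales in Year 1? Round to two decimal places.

Nominal = Real × (Index/100) = 35637 × (146.8/100)
        = 35637 × 1.468 = 52315.1160

52315.12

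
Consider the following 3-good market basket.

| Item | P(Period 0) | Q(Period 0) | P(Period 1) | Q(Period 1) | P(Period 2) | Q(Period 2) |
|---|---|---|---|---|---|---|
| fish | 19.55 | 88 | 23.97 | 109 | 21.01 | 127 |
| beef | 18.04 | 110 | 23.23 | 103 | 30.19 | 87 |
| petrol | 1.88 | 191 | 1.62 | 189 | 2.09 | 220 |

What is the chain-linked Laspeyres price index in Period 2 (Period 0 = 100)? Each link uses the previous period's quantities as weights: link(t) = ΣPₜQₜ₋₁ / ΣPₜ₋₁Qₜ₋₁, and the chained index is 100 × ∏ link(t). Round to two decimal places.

Link Period 0→Period 1:
ΣP(Period 1)Q(Period 0) = 23.97×88 + 23.23×110 + 1.62×191 = 2109.36 + 2555.3 + 309.42 = 4974.08
ΣP(Period 0)Q(Period 0) = 19.55×88 + 18.04×110 + 1.88×191 = 1720.4 + 1984.4 + 359.08 = 4063.88
link = 4974.08/4063.88 = 1.223973
Link Period 1→Period 2:
ΣP(Period 2)Q(Period 1) = 21.01×109 + 30.19×103 + 2.09×189 = 2290.09 + 3109.57 + 395.01 = 5794.67
ΣP(Period 1)Q(Period 1) = 23.97×109 + 23.23×103 + 1.62×189 = 2612.73 + 2392.69 + 306.18 = 5311.6
link = 5794.67/5311.6 = 1.090946
Chained index = 100 × 1.223973 × 1.090946 = 133.5289

133.53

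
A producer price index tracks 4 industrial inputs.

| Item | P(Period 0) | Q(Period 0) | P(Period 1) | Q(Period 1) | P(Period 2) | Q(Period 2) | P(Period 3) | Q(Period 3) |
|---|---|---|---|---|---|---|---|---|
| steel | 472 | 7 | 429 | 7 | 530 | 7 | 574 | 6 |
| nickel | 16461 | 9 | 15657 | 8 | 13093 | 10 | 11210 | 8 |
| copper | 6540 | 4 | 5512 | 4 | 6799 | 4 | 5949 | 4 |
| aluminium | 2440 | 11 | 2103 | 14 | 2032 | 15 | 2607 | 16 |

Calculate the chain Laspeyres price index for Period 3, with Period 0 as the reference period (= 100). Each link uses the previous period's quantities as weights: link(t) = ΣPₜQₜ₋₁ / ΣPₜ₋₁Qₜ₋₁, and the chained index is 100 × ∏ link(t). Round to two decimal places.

78.60

Link Period 0→Period 1:
ΣP(Period 1)Q(Period 0) = 429×7 + 15657×9 + 5512×4 + 2103×11 = 3003 + 140913 + 22048 + 23133 = 189097
ΣP(Period 0)Q(Period 0) = 472×7 + 16461×9 + 6540×4 + 2440×11 = 3304 + 148149 + 26160 + 26840 = 204453
link = 189097/204453 = 0.924892
Link Period 1→Period 2:
ΣP(Period 2)Q(Period 1) = 530×7 + 13093×8 + 6799×4 + 2032×14 = 3710 + 104744 + 27196 + 28448 = 164098
ΣP(Period 1)Q(Period 1) = 429×7 + 15657×8 + 5512×4 + 2103×14 = 3003 + 125256 + 22048 + 29442 = 179749
link = 164098/179749 = 0.912929
Link Period 2→Period 3:
ΣP(Period 3)Q(Period 2) = 574×7 + 11210×10 + 5949×4 + 2607×15 = 4018 + 112100 + 23796 + 39105 = 179019
ΣP(Period 2)Q(Period 2) = 530×7 + 13093×10 + 6799×4 + 2032×15 = 3710 + 130930 + 27196 + 30480 = 192316
link = 179019/192316 = 0.930859
Chained index = 100 × 0.924892 × 0.912929 × 0.930859 = 78.5980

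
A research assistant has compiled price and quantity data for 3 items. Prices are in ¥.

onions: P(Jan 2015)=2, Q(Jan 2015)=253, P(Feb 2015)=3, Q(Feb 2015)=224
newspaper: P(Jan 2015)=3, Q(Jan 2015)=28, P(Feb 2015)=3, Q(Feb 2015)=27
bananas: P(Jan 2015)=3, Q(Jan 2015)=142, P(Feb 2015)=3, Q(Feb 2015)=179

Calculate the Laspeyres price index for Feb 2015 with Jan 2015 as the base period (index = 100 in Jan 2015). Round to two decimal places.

124.90

Laspeyres price index uses base-period quantities as weights.
ΣP(Feb 2015)·Q(Jan 2015) = 3×253 + 3×28 + 3×142 = 759 + 84 + 426 = 1269
ΣP(Jan 2015)·Q(Jan 2015) = 2×253 + 3×28 + 3×142 = 506 + 84 + 426 = 1016
Index = 1269 / 1016 × 100 = 124.9016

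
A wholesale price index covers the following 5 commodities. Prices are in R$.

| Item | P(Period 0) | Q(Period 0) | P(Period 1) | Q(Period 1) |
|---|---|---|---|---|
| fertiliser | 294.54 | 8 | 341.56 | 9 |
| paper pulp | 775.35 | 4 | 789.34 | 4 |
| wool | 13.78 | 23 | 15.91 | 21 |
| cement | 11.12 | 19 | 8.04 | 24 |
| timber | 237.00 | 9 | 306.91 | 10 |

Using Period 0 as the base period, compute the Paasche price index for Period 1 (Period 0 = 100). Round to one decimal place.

Paasche price index uses current-period quantities as weights.
ΣP(Period 1)·Q(Period 1) = 341.56×9 + 789.34×4 + 15.91×21 + 8.04×24 + 306.91×10 = 3074.04 + 3157.36 + 334.11 + 192.96 + 3069.1 = 9827.57
ΣP(Period 0)·Q(Period 1) = 294.54×9 + 775.35×4 + 13.78×21 + 11.12×24 + 237.00×10 = 2650.86 + 3101.4 + 289.38 + 266.88 + 2370 = 8678.52
Index = 9827.57 / 8678.52 × 100 = 113.2402

113.2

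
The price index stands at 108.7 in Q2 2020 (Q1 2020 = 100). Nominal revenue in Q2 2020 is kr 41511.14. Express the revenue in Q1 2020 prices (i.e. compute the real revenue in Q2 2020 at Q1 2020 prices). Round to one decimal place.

Real = Nominal ÷ (Index/100) = 41511.14 ÷ (108.7/100)
     = 41511.14 ÷ 1.087 = 38188.7213

38188.7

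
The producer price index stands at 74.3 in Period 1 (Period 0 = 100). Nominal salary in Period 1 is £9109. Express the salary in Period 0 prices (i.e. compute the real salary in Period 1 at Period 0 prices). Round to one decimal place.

12259.8

Real = Nominal ÷ (Index/100) = 9109 ÷ (74.3/100)
     = 9109 ÷ 0.743 = 12259.7577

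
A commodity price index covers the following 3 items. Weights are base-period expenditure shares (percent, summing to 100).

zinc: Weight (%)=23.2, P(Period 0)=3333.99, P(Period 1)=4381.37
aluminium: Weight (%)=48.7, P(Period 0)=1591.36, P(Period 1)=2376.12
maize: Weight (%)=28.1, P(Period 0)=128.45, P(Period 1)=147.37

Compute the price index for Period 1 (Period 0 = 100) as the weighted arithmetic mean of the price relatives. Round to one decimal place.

135.4

zinc: 23.2 × (4381.37/3333.99) = 23.2 × 1.314152 = 30.4883
aluminium: 48.7 × (2376.12/1591.36) = 48.7 × 1.493138 = 72.7158
maize: 28.1 × (147.37/128.45) = 28.1 × 1.147295 = 32.2390
Index = Σ wᵢ·(p₁ᵢ/p₀ᵢ) = 30.4883 + 72.7158 + 32.2390 = 135.4431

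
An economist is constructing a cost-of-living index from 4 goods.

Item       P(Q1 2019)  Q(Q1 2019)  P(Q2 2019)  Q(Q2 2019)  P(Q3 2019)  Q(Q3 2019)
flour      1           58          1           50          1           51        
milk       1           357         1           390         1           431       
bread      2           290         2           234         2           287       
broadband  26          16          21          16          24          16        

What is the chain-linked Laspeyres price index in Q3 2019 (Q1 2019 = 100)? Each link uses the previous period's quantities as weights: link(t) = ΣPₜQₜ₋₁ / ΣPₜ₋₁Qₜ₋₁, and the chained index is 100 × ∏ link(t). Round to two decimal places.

Link Q1 2019→Q2 2019:
ΣP(Q2 2019)Q(Q1 2019) = 1×58 + 1×357 + 2×290 + 21×16 = 58 + 357 + 580 + 336 = 1331
ΣP(Q1 2019)Q(Q1 2019) = 1×58 + 1×357 + 2×290 + 26×16 = 58 + 357 + 580 + 416 = 1411
link = 1331/1411 = 0.943303
Link Q2 2019→Q3 2019:
ΣP(Q3 2019)Q(Q2 2019) = 1×50 + 1×390 + 2×234 + 24×16 = 50 + 390 + 468 + 384 = 1292
ΣP(Q2 2019)Q(Q2 2019) = 1×50 + 1×390 + 2×234 + 21×16 = 50 + 390 + 468 + 336 = 1244
link = 1292/1244 = 1.038585
Chained index = 100 × 0.943303 × 1.038585 = 97.9700

97.97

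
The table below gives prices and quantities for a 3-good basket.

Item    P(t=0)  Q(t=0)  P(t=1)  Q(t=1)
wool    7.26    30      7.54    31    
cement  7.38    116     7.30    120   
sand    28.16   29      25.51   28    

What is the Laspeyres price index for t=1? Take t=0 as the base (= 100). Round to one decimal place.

95.9

Laspeyres price index uses base-period quantities as weights.
ΣP(t=1)·Q(t=0) = 7.54×30 + 7.30×116 + 25.51×29 = 226.2 + 846.8 + 739.79 = 1812.79
ΣP(t=0)·Q(t=0) = 7.26×30 + 7.38×116 + 28.16×29 = 217.8 + 856.08 + 816.64 = 1890.52
Index = 1812.79 / 1890.52 × 100 = 95.8884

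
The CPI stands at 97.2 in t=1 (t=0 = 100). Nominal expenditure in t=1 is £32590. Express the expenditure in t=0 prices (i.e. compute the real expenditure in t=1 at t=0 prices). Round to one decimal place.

33528.8

Real = Nominal ÷ (Index/100) = 32590 ÷ (97.2/100)
     = 32590 ÷ 0.972 = 33528.8066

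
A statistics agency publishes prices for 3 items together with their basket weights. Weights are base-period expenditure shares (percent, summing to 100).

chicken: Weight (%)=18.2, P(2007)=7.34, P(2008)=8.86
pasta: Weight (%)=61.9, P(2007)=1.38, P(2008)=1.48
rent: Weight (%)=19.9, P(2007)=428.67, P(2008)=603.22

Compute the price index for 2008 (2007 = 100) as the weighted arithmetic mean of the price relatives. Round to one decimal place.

chicken: 18.2 × (8.86/7.34) = 18.2 × 1.207084 = 21.9689
pasta: 61.9 × (1.48/1.38) = 61.9 × 1.072464 = 66.3855
rent: 19.9 × (603.22/428.67) = 19.9 × 1.407190 = 28.0031
Index = Σ wᵢ·(p₁ᵢ/p₀ᵢ) = 21.9689 + 66.3855 + 28.0031 = 116.3575

116.4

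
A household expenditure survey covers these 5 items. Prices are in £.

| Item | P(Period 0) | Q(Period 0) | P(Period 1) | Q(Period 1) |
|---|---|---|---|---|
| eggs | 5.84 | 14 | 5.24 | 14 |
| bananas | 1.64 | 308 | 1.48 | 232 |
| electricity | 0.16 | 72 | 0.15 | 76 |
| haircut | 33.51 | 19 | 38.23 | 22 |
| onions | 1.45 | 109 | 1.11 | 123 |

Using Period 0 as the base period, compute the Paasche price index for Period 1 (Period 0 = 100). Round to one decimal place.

Paasche price index uses current-period quantities as weights.
ΣP(Period 1)·Q(Period 1) = 5.24×14 + 1.48×232 + 0.15×76 + 38.23×22 + 1.11×123 = 73.36 + 343.36 + 11.4 + 841.06 + 136.53 = 1405.71
ΣP(Period 0)·Q(Period 1) = 5.84×14 + 1.64×232 + 0.16×76 + 33.51×22 + 1.45×123 = 81.76 + 380.48 + 12.16 + 737.22 + 178.35 = 1389.97
Index = 1405.71 / 1389.97 × 100 = 101.1324

101.1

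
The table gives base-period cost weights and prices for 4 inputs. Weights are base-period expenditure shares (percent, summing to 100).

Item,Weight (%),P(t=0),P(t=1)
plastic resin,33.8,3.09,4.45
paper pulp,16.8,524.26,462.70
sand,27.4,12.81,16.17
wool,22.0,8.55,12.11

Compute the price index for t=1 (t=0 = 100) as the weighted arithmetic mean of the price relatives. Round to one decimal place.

plastic resin: 33.8 × (4.45/3.09) = 33.8 × 1.440129 = 48.6764
paper pulp: 16.8 × (462.70/524.26) = 16.8 × 0.882577 = 14.8273
sand: 27.4 × (16.17/12.81) = 27.4 × 1.262295 = 34.5869
wool: 22.0 × (12.11/8.55) = 22.0 × 1.416374 = 31.1602
Index = Σ wᵢ·(p₁ᵢ/p₀ᵢ) = 48.6764 + 14.8273 + 34.5869 + 31.1602 = 129.2508

129.3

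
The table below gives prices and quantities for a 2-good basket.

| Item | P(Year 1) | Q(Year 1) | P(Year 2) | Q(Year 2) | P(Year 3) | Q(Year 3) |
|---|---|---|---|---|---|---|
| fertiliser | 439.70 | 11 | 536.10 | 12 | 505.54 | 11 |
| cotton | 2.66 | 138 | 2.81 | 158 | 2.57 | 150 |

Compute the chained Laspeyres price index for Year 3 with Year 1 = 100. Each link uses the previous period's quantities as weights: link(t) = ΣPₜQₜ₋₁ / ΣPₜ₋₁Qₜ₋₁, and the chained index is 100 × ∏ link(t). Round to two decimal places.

113.67

Link Year 1→Year 2:
ΣP(Year 2)Q(Year 1) = 536.10×11 + 2.81×138 = 5897.1 + 387.78 = 6284.88
ΣP(Year 1)Q(Year 1) = 439.70×11 + 2.66×138 = 4836.7 + 367.08 = 5203.78
link = 6284.88/5203.78 = 1.207753
Link Year 2→Year 3:
ΣP(Year 3)Q(Year 2) = 505.54×12 + 2.57×158 = 6066.48 + 406.06 = 6472.54
ΣP(Year 2)Q(Year 2) = 536.10×12 + 2.81×158 = 6433.2 + 443.98 = 6877.18
link = 6472.54/6877.18 = 0.941162
Chained index = 100 × 1.207753 × 0.941162 = 113.6691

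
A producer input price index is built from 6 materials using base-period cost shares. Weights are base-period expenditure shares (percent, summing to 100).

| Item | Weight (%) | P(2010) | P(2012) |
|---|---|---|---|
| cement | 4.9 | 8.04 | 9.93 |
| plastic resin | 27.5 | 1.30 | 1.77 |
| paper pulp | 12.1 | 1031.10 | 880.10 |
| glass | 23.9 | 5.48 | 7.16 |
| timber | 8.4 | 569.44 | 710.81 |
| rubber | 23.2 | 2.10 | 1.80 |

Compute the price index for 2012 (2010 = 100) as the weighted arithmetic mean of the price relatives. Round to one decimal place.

115.4

cement: 4.9 × (9.93/8.04) = 4.9 × 1.235075 = 6.0519
plastic resin: 27.5 × (1.77/1.30) = 27.5 × 1.361538 = 37.4423
paper pulp: 12.1 × (880.10/1031.10) = 12.1 × 0.853554 = 10.3280
glass: 23.9 × (7.16/5.48) = 23.9 × 1.306569 = 31.2270
timber: 8.4 × (710.81/569.44) = 8.4 × 1.248261 = 10.4854
rubber: 23.2 × (1.80/2.10) = 23.2 × 0.857143 = 19.8857
Index = Σ wᵢ·(p₁ᵢ/p₀ᵢ) = 6.0519 + 37.4423 + 10.3280 + 31.2270 + 10.4854 + 19.8857 = 115.4203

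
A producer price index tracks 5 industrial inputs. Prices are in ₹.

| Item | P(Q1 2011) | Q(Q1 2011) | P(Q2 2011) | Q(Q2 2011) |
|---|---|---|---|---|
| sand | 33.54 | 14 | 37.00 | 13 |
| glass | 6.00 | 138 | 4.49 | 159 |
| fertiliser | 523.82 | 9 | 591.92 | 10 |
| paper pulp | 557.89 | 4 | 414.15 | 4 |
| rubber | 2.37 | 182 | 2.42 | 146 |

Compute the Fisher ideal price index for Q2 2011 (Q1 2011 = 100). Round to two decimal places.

Laspeyres component (base-period weights):
ΣP(Q2 2011)Q(Q1 2011) = 37.00×14 + 4.49×138 + 591.92×9 + 414.15×4 + 2.42×182 = 518 + 619.62 + 5327.28 + 1656.6 + 440.44 = 8561.94
ΣP(Q1 2011)Q(Q1 2011) = 33.54×14 + 6.00×138 + 523.82×9 + 557.89×4 + 2.37×182 = 469.56 + 828 + 4714.38 + 2231.56 + 431.34 = 8674.84
L = 8561.94 / 8674.84 × 100 = 98.6985
Paasche component (current-period weights):
ΣP(Q2 2011)Q(Q2 2011) = 37.00×13 + 4.49×159 + 591.92×10 + 414.15×4 + 2.42×146 = 481 + 713.91 + 5919.2 + 1656.6 + 353.32 = 9124.03
ΣP(Q1 2011)Q(Q2 2011) = 33.54×13 + 6.00×159 + 523.82×10 + 557.89×4 + 2.37×146 = 436.02 + 954 + 5238.2 + 2231.56 + 346.02 = 9205.8
P = 9124.03 / 9205.8 × 100 = 99.1118
Fisher = √(L × P) = √(98.6985 × 99.1118) = 98.9049

98.90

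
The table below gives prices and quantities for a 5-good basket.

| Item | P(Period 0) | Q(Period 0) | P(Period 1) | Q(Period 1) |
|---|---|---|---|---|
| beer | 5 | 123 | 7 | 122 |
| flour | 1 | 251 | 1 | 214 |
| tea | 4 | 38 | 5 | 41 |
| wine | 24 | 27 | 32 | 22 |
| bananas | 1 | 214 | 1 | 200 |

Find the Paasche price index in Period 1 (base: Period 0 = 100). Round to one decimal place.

Paasche price index uses current-period quantities as weights.
ΣP(Period 1)·Q(Period 1) = 7×122 + 1×214 + 5×41 + 32×22 + 1×200 = 854 + 214 + 205 + 704 + 200 = 2177
ΣP(Period 0)·Q(Period 1) = 5×122 + 1×214 + 4×41 + 24×22 + 1×200 = 610 + 214 + 164 + 528 + 200 = 1716
Index = 2177 / 1716 × 100 = 126.8648

126.9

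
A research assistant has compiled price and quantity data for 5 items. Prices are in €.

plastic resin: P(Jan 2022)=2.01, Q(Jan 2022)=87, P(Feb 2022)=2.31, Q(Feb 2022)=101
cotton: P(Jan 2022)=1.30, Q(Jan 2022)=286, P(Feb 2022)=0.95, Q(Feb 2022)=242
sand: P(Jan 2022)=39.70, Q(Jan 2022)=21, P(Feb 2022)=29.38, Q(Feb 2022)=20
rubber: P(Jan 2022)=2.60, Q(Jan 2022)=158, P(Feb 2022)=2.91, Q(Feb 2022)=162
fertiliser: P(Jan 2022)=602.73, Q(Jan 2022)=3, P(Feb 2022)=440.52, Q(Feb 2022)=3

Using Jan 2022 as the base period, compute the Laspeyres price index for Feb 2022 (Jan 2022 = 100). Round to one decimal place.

Laspeyres price index uses base-period quantities as weights.
ΣP(Feb 2022)·Q(Jan 2022) = 2.31×87 + 0.95×286 + 29.38×21 + 2.91×158 + 440.52×3 = 200.97 + 271.7 + 616.98 + 459.78 + 1321.56 = 2870.99
ΣP(Jan 2022)·Q(Jan 2022) = 2.01×87 + 1.30×286 + 39.70×21 + 2.60×158 + 602.73×3 = 174.87 + 371.8 + 833.7 + 410.8 + 1808.19 = 3599.36
Index = 2870.99 / 3599.36 × 100 = 79.7639

79.8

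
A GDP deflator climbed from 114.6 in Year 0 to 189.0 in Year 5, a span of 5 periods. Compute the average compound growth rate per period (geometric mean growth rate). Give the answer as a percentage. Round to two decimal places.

10.52%

Growth factor = (189.0/114.6)^(1/5) = (1.649215)^(1/5) = 1.105237
Growth rate = 1.105237 − 1 = 0.105237 = 10.5237%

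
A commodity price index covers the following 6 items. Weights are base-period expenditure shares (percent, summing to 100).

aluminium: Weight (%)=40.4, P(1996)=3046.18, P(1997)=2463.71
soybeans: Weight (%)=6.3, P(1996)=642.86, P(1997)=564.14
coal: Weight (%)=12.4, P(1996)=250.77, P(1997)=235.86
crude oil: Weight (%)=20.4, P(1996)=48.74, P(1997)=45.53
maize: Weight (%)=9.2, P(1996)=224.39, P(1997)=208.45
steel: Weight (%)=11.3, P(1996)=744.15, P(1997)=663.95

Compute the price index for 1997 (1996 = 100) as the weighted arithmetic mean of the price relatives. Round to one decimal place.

87.6

aluminium: 40.4 × (2463.71/3046.18) = 40.4 × 0.808787 = 32.6750
soybeans: 6.3 × (564.14/642.86) = 6.3 × 0.877547 = 5.5285
coal: 12.4 × (235.86/250.77) = 12.4 × 0.940543 = 11.6627
crude oil: 20.4 × (45.53/48.74) = 20.4 × 0.934140 = 19.0565
maize: 9.2 × (208.45/224.39) = 9.2 × 0.928963 = 8.5465
steel: 11.3 × (663.95/744.15) = 11.3 × 0.892226 = 10.0822
Index = Σ wᵢ·(p₁ᵢ/p₀ᵢ) = 32.6750 + 5.5285 + 11.6627 + 19.0565 + 8.5465 + 10.0822 = 87.5513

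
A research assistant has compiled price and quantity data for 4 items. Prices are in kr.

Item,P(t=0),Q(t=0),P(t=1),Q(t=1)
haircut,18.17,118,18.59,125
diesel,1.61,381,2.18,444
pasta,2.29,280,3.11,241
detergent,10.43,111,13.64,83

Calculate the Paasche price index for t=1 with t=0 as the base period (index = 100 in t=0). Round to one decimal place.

Paasche price index uses current-period quantities as weights.
ΣP(t=1)·Q(t=1) = 18.59×125 + 2.18×444 + 3.11×241 + 13.64×83 = 2323.75 + 967.92 + 749.51 + 1132.12 = 5173.3
ΣP(t=0)·Q(t=1) = 18.17×125 + 1.61×444 + 2.29×241 + 10.43×83 = 2271.25 + 714.84 + 551.89 + 865.69 = 4403.67
Index = 5173.3 / 4403.67 × 100 = 117.4770

117.5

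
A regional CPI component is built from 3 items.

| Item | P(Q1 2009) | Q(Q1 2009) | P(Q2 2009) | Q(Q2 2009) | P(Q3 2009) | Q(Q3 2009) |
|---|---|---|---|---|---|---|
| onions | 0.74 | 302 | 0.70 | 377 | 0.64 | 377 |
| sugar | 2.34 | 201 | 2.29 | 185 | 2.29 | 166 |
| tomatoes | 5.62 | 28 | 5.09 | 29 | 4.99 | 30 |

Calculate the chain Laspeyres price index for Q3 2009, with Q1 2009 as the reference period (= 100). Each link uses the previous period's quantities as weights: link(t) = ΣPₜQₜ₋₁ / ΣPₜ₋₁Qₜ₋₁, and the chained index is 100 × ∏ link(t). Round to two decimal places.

Link Q1 2009→Q2 2009:
ΣP(Q2 2009)Q(Q1 2009) = 0.70×302 + 2.29×201 + 5.09×28 = 211.4 + 460.29 + 142.52 = 814.21
ΣP(Q1 2009)Q(Q1 2009) = 0.74×302 + 2.34×201 + 5.62×28 = 223.48 + 470.34 + 157.36 = 851.18
link = 814.21/851.18 = 0.956566
Link Q2 2009→Q3 2009:
ΣP(Q3 2009)Q(Q2 2009) = 0.64×377 + 2.29×185 + 4.99×29 = 241.28 + 423.65 + 144.71 = 809.64
ΣP(Q2 2009)Q(Q2 2009) = 0.70×377 + 2.29×185 + 5.09×29 = 263.9 + 423.65 + 147.61 = 835.16
link = 809.64/835.16 = 0.969443
Chained index = 100 × 0.956566 × 0.969443 = 92.7336

92.73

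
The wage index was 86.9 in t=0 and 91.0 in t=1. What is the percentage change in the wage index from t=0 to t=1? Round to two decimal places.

Change = (91.0 − 86.9) / 86.9 × 100
       = 4.1 / 86.9 × 100 = 4.7181%

4.72%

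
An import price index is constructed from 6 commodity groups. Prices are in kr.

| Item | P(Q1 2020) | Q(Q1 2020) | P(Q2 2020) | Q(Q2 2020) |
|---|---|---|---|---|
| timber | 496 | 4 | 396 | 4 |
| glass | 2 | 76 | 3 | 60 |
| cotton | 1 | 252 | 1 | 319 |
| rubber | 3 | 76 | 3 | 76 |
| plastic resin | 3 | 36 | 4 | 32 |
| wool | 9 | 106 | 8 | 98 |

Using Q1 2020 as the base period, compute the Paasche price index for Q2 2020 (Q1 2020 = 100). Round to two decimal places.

88.81

Paasche price index uses current-period quantities as weights.
ΣP(Q2 2020)·Q(Q2 2020) = 396×4 + 3×60 + 1×319 + 3×76 + 4×32 + 8×98 = 1584 + 180 + 319 + 228 + 128 + 784 = 3223
ΣP(Q1 2020)·Q(Q2 2020) = 496×4 + 2×60 + 1×319 + 3×76 + 3×32 + 9×98 = 1984 + 120 + 319 + 228 + 96 + 882 = 3629
Index = 3223 / 3629 × 100 = 88.8123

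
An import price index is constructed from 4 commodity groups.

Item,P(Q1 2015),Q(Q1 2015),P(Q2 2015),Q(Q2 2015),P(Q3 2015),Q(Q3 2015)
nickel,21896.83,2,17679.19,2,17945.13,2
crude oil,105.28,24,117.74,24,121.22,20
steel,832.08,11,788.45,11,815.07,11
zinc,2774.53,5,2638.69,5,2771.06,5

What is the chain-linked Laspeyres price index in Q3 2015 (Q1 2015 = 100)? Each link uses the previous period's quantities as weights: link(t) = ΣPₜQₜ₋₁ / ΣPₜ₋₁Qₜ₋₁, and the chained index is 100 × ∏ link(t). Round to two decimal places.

Link Q1 2015→Q2 2015:
ΣP(Q2 2015)Q(Q1 2015) = 17679.19×2 + 117.74×24 + 788.45×11 + 2638.69×5 = 35358.38 + 2825.76 + 8672.95 + 13193.45 = 60050.54
ΣP(Q1 2015)Q(Q1 2015) = 21896.83×2 + 105.28×24 + 832.08×11 + 2774.53×5 = 43793.66 + 2526.72 + 9152.88 + 13872.65 = 69345.91
link = 60050.54/69345.91 = 0.865956
Link Q2 2015→Q3 2015:
ΣP(Q3 2015)Q(Q2 2015) = 17945.13×2 + 121.22×24 + 815.07×11 + 2771.06×5 = 35890.26 + 2909.28 + 8965.77 + 13855.3 = 61620.61
ΣP(Q2 2015)Q(Q2 2015) = 17679.19×2 + 117.74×24 + 788.45×11 + 2638.69×5 = 35358.38 + 2825.76 + 8672.95 + 13193.45 = 60050.54
link = 61620.61/60050.54 = 1.026146
Chained index = 100 × 0.865956 × 1.026146 = 88.8598

88.86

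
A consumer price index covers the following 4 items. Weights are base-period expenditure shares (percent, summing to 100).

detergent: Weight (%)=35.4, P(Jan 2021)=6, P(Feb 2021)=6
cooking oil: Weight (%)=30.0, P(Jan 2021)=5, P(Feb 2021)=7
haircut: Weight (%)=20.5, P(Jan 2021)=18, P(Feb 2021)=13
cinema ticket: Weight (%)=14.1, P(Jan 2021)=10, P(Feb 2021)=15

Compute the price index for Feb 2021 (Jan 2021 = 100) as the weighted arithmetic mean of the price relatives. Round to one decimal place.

detergent: 35.4 × (6/6) = 35.4 × 1.000000 = 35.4000
cooking oil: 30.0 × (7/5) = 30.0 × 1.400000 = 42.0000
haircut: 20.5 × (13/18) = 20.5 × 0.722222 = 14.8056
cinema ticket: 14.1 × (15/10) = 14.1 × 1.500000 = 21.1500
Index = Σ wᵢ·(p₁ᵢ/p₀ᵢ) = 35.4000 + 42.0000 + 14.8056 + 21.1500 = 113.3556

113.4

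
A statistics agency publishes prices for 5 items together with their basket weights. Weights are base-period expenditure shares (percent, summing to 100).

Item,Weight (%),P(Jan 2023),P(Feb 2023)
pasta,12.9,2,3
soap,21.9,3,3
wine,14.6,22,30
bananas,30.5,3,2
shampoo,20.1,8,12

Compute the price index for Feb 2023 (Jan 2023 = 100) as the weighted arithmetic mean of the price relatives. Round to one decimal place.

pasta: 12.9 × (3/2) = 12.9 × 1.500000 = 19.3500
soap: 21.9 × (3/3) = 21.9 × 1.000000 = 21.9000
wine: 14.6 × (30/22) = 14.6 × 1.363636 = 19.9091
bananas: 30.5 × (2/3) = 30.5 × 0.666667 = 20.3333
shampoo: 20.1 × (12/8) = 20.1 × 1.500000 = 30.1500
Index = Σ wᵢ·(p₁ᵢ/p₀ᵢ) = 19.3500 + 21.9000 + 19.9091 + 20.3333 + 30.1500 = 111.6424

111.6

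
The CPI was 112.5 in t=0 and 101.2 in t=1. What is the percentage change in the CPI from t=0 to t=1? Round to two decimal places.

-10.04%

Change = (101.2 − 112.5) / 112.5 × 100
       = -11.3 / 112.5 × 100 = -10.0444%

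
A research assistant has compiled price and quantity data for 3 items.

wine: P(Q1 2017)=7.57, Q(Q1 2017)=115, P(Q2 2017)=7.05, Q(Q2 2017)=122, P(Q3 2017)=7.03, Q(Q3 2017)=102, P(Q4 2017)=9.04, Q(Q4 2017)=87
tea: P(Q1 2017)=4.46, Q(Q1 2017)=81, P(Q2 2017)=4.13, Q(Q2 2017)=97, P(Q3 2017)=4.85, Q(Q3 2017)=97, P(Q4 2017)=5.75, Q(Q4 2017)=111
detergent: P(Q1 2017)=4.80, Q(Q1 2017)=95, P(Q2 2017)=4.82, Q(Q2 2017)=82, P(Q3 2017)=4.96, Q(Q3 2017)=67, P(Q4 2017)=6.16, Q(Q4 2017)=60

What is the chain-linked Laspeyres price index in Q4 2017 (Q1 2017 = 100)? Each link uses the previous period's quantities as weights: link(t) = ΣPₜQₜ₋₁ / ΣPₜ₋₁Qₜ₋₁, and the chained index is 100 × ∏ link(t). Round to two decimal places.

123.91

Link Q1 2017→Q2 2017:
ΣP(Q2 2017)Q(Q1 2017) = 7.05×115 + 4.13×81 + 4.82×95 = 810.75 + 334.53 + 457.9 = 1603.18
ΣP(Q1 2017)Q(Q1 2017) = 7.57×115 + 4.46×81 + 4.80×95 = 870.55 + 361.26 + 456 = 1687.81
link = 1603.18/1687.81 = 0.949858
Link Q2 2017→Q3 2017:
ΣP(Q3 2017)Q(Q2 2017) = 7.03×122 + 4.85×97 + 4.96×82 = 857.66 + 470.45 + 406.72 = 1734.83
ΣP(Q2 2017)Q(Q2 2017) = 7.05×122 + 4.13×97 + 4.82×82 = 860.1 + 400.61 + 395.24 = 1655.95
link = 1734.83/1655.95 = 1.047634
Link Q3 2017→Q4 2017:
ΣP(Q4 2017)Q(Q3 2017) = 9.04×102 + 5.75×97 + 6.16×67 = 922.08 + 557.75 + 412.72 = 1892.55
ΣP(Q3 2017)Q(Q3 2017) = 7.03×102 + 4.85×97 + 4.96×67 = 717.06 + 470.45 + 332.32 = 1519.83
link = 1892.55/1519.83 = 1.245238
Chained index = 100 × 0.949858 × 1.047634 × 1.245238 = 123.9141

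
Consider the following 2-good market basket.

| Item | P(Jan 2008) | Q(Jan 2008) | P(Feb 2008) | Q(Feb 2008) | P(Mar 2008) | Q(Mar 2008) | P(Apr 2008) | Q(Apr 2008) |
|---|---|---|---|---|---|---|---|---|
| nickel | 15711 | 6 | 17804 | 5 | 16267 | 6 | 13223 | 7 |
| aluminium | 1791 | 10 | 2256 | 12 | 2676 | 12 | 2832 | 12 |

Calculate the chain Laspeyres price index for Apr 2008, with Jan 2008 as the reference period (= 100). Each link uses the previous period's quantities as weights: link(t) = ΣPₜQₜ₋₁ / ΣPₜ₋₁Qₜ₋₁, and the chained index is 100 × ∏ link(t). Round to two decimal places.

98.47

Link Jan 2008→Feb 2008:
ΣP(Feb 2008)Q(Jan 2008) = 17804×6 + 2256×10 = 106824 + 22560 = 129384
ΣP(Jan 2008)Q(Jan 2008) = 15711×6 + 1791×10 = 94266 + 17910 = 112176
link = 129384/112176 = 1.153402
Link Feb 2008→Mar 2008:
ΣP(Mar 2008)Q(Feb 2008) = 16267×5 + 2676×12 = 81335 + 32112 = 113447
ΣP(Feb 2008)Q(Feb 2008) = 17804×5 + 2256×12 = 89020 + 27072 = 116092
link = 113447/116092 = 0.977216
Link Mar 2008→Apr 2008:
ΣP(Apr 2008)Q(Mar 2008) = 13223×6 + 2832×12 = 79338 + 33984 = 113322
ΣP(Mar 2008)Q(Mar 2008) = 16267×6 + 2676×12 = 97602 + 32112 = 129714
link = 113322/129714 = 0.873630
Chained index = 100 × 1.153402 × 0.977216 × 0.873630 = 98.4688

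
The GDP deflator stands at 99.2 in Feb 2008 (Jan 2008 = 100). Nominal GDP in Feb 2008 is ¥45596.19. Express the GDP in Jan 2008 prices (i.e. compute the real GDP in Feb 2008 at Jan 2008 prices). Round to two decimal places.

Real = Nominal ÷ (Index/100) = 45596.19 ÷ (99.2/100)
     = 45596.19 ÷ 0.992 = 45963.9012

45963.90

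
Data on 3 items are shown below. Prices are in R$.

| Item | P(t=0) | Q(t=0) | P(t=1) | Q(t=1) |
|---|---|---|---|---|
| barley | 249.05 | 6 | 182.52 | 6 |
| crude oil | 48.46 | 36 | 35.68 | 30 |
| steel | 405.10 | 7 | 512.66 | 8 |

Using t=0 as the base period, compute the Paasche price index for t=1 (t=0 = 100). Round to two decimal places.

Paasche price index uses current-period quantities as weights.
ΣP(t=1)·Q(t=1) = 182.52×6 + 35.68×30 + 512.66×8 = 1095.12 + 1070.4 + 4101.28 = 6266.8
ΣP(t=0)·Q(t=1) = 249.05×6 + 48.46×30 + 405.10×8 = 1494.3 + 1453.8 + 3240.8 = 6188.9
Index = 6266.8 / 6188.9 × 100 = 101.2587

101.26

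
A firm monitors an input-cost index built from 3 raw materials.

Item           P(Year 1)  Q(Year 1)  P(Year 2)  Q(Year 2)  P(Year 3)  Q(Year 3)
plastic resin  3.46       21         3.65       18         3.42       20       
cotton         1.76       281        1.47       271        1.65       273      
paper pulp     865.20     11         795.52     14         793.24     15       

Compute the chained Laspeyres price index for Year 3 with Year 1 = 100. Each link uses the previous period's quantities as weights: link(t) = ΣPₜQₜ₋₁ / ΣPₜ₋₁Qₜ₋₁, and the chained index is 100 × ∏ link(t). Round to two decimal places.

91.73

Link Year 1→Year 2:
ΣP(Year 2)Q(Year 1) = 3.65×21 + 1.47×281 + 795.52×11 = 76.65 + 413.07 + 8750.72 = 9240.44
ΣP(Year 1)Q(Year 1) = 3.46×21 + 1.76×281 + 865.20×11 = 72.66 + 494.56 + 9517.2 = 10084.42
link = 9240.44/10084.42 = 0.916309
Link Year 2→Year 3:
ΣP(Year 3)Q(Year 2) = 3.42×18 + 1.65×271 + 793.24×14 = 61.56 + 447.15 + 11105.36 = 11614.07
ΣP(Year 2)Q(Year 2) = 3.65×18 + 1.47×271 + 795.52×14 = 65.7 + 398.37 + 11137.28 = 11601.35
link = 11614.07/11601.35 = 1.001096
Chained index = 100 × 0.916309 × 1.001096 = 91.7313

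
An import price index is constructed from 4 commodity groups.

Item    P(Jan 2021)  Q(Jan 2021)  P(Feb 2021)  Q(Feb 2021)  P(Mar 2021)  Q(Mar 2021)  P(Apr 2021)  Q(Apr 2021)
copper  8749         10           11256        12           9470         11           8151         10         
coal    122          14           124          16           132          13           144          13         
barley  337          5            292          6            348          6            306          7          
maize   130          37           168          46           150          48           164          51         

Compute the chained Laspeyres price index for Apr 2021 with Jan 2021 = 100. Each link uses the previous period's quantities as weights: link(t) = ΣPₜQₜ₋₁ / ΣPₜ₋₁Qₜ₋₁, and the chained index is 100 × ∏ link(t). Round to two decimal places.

95.38

Link Jan 2021→Feb 2021:
ΣP(Feb 2021)Q(Jan 2021) = 11256×10 + 124×14 + 292×5 + 168×37 = 112560 + 1736 + 1460 + 6216 = 121972
ΣP(Jan 2021)Q(Jan 2021) = 8749×10 + 122×14 + 337×5 + 130×37 = 87490 + 1708 + 1685 + 4810 = 95693
link = 121972/95693 = 1.274618
Link Feb 2021→Mar 2021:
ΣP(Mar 2021)Q(Feb 2021) = 9470×12 + 132×16 + 348×6 + 150×46 = 113640 + 2112 + 2088 + 6900 = 124740
ΣP(Feb 2021)Q(Feb 2021) = 11256×12 + 124×16 + 292×6 + 168×46 = 135072 + 1984 + 1752 + 7728 = 146536
link = 124740/146536 = 0.851258
Link Mar 2021→Apr 2021:
ΣP(Apr 2021)Q(Mar 2021) = 8151×11 + 144×13 + 306×6 + 164×48 = 89661 + 1872 + 1836 + 7872 = 101241
ΣP(Mar 2021)Q(Mar 2021) = 9470×11 + 132×13 + 348×6 + 150×48 = 104170 + 1716 + 2088 + 7200 = 115174
link = 101241/115174 = 0.879027
Chained index = 100 × 1.274618 × 0.851258 × 0.879027 = 95.3769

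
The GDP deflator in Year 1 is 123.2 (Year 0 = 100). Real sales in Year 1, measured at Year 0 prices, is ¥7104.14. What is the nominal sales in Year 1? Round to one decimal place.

Nominal = Real × (Index/100) = 7104.14 × (123.2/100)
        = 7104.14 × 1.232 = 8752.3005

8752.3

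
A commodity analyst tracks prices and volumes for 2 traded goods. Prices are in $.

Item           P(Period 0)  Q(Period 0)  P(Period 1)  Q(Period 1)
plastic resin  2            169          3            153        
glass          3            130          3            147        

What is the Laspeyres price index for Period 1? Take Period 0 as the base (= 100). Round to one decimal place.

Laspeyres price index uses base-period quantities as weights.
ΣP(Period 1)·Q(Period 0) = 3×169 + 3×130 = 507 + 390 = 897
ΣP(Period 0)·Q(Period 0) = 2×169 + 3×130 = 338 + 390 = 728
Index = 897 / 728 × 100 = 123.2143

123.2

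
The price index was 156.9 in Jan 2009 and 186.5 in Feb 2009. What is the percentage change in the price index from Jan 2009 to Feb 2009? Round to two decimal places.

18.87%

Change = (186.5 − 156.9) / 156.9 × 100
       = 29.6 / 156.9 × 100 = 18.8655%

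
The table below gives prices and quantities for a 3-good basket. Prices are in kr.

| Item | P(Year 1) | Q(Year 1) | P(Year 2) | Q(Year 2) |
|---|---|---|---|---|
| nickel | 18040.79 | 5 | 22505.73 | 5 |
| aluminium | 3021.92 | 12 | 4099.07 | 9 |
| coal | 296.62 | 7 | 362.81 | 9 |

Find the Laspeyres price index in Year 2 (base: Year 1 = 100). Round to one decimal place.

127.8

Laspeyres price index uses base-period quantities as weights.
ΣP(Year 2)·Q(Year 1) = 22505.73×5 + 4099.07×12 + 362.81×7 = 112528.65 + 49188.84 + 2539.67 = 164257.16
ΣP(Year 1)·Q(Year 1) = 18040.79×5 + 3021.92×12 + 296.62×7 = 90203.95 + 36263.04 + 2076.34 = 128543.33
Index = 164257.16 / 128543.33 × 100 = 127.7835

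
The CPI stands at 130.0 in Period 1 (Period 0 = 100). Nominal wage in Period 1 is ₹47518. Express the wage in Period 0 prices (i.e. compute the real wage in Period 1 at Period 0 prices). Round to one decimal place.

36552.3

Real = Nominal ÷ (Index/100) = 47518 ÷ (130.0/100)
     = 47518 ÷ 1.300 = 36552.3077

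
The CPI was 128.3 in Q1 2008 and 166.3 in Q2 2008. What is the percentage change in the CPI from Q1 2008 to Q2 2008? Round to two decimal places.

Change = (166.3 − 128.3) / 128.3 × 100
       = 38.0 / 128.3 × 100 = 29.6181%

29.62%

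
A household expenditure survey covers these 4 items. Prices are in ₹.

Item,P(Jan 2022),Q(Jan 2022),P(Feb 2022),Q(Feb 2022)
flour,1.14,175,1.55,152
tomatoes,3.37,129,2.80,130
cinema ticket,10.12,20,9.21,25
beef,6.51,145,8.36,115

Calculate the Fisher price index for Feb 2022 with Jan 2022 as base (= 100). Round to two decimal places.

Laspeyres component (base-period weights):
ΣP(Feb 2022)Q(Jan 2022) = 1.55×175 + 2.80×129 + 9.21×20 + 8.36×145 = 271.25 + 361.2 + 184.2 + 1212.2 = 2028.85
ΣP(Jan 2022)Q(Jan 2022) = 1.14×175 + 3.37×129 + 10.12×20 + 6.51×145 = 199.5 + 434.73 + 202.4 + 943.95 = 1780.58
L = 2028.85 / 1780.58 × 100 = 113.9432
Paasche component (current-period weights):
ΣP(Feb 2022)Q(Feb 2022) = 1.55×152 + 2.80×130 + 9.21×25 + 8.36×115 = 235.6 + 364 + 230.25 + 961.4 = 1791.25
ΣP(Jan 2022)Q(Feb 2022) = 1.14×152 + 3.37×130 + 10.12×25 + 6.51×115 = 173.28 + 438.1 + 253 + 748.65 = 1613.03
P = 1791.25 / 1613.03 × 100 = 111.0488
Fisher = √(L × P) = √(113.9432 × 111.0488) = 112.4867

112.49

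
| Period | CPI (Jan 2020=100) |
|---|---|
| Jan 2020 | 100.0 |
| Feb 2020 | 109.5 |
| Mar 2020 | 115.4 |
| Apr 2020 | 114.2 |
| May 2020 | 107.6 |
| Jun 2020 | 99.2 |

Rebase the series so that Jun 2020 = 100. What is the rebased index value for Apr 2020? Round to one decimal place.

115.1

Rebased(Apr 2020) = 114.2 / 99.2 × 100 = 115.1210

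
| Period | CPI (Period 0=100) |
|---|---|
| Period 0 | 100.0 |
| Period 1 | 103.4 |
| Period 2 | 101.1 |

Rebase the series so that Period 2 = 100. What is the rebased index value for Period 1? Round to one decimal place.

Rebased(Period 1) = 103.4 / 101.1 × 100 = 102.2750

102.3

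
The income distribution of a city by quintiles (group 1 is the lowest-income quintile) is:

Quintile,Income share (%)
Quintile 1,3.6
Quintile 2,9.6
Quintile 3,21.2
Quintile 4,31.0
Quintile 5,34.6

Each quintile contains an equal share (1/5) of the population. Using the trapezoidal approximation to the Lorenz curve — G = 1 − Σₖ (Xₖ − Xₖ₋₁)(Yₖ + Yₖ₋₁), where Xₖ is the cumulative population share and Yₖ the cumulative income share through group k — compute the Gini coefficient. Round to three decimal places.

0.334

Cumulative income shares Yₖ: 0.0360, 0.1320, 0.3440, 0.6540, 1.0000
Σ (Xₖ−Xₖ₋₁)(Yₖ+Yₖ₋₁) = (1/5)(0.0360+0.0000) + (1/5)(0.1320+0.0360) + (1/5)(0.3440+0.1320) + (1/5)(0.6540+0.3440) + (1/5)(1.0000+0.6540)
  = 0.0072 + 0.0336 + 0.0952 + 0.1996 + 0.3308 = 0.6664
G = 1 − 0.6664 = 0.3336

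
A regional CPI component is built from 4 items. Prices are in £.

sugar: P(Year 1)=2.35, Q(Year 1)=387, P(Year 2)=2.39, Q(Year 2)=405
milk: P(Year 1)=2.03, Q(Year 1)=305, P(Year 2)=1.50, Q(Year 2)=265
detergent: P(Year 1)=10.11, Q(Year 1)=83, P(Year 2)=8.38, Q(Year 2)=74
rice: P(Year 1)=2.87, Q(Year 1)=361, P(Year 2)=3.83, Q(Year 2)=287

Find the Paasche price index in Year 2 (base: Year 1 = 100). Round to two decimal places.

Paasche price index uses current-period quantities as weights.
ΣP(Year 2)·Q(Year 2) = 2.39×405 + 1.50×265 + 8.38×74 + 3.83×287 = 967.95 + 397.5 + 620.12 + 1099.21 = 3084.78
ΣP(Year 1)·Q(Year 2) = 2.35×405 + 2.03×265 + 10.11×74 + 2.87×287 = 951.75 + 537.95 + 748.14 + 823.69 = 3061.53
Index = 3084.78 / 3061.53 × 100 = 100.7594

100.76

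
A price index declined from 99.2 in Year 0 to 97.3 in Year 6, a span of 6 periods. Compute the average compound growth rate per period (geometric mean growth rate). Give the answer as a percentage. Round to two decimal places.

Growth factor = (97.3/99.2)^(1/6) = (0.980847)^(1/6) = 0.996782
Growth rate = 0.996782 − 1 = -0.003218 = -0.3218%

-0.32%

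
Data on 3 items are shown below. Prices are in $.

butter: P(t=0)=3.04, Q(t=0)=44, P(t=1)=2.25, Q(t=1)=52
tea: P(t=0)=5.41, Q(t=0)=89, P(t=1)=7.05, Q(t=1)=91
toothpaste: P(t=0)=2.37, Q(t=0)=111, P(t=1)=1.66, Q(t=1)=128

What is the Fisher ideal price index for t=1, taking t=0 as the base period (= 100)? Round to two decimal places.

Laspeyres component (base-period weights):
ΣP(t=1)Q(t=0) = 2.25×44 + 7.05×89 + 1.66×111 = 99 + 627.45 + 184.26 = 910.71
ΣP(t=0)Q(t=0) = 3.04×44 + 5.41×89 + 2.37×111 = 133.76 + 481.49 + 263.07 = 878.32
L = 910.71 / 878.32 × 100 = 103.6877
Paasche component (current-period weights):
ΣP(t=1)Q(t=1) = 2.25×52 + 7.05×91 + 1.66×128 = 117 + 641.55 + 212.48 = 971.03
ΣP(t=0)Q(t=1) = 3.04×52 + 5.41×91 + 2.37×128 = 158.08 + 492.31 + 303.36 = 953.75
P = 971.03 / 953.75 × 100 = 101.8118
Fisher = √(L × P) = √(103.6877 × 101.8118) = 102.7455

102.75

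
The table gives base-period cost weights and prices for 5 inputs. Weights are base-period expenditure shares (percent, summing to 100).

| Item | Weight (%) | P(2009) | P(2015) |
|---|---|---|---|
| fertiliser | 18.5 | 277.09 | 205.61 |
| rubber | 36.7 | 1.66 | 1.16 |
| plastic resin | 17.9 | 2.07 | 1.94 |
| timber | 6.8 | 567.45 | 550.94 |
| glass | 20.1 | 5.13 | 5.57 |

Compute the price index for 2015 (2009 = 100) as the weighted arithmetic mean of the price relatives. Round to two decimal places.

fertiliser: 18.5 × (205.61/277.09) = 18.5 × 0.742033 = 13.7276
rubber: 36.7 × (1.16/1.66) = 36.7 × 0.698795 = 25.6458
plastic resin: 17.9 × (1.94/2.07) = 17.9 × 0.937198 = 16.7758
timber: 6.8 × (550.94/567.45) = 6.8 × 0.970905 = 6.6022
glass: 20.1 × (5.57/5.13) = 20.1 × 1.085770 = 21.8240
Index = Σ wᵢ·(p₁ᵢ/p₀ᵢ) = 13.7276 + 25.6458 + 16.7758 + 6.6022 + 21.8240 = 84.5754

84.58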